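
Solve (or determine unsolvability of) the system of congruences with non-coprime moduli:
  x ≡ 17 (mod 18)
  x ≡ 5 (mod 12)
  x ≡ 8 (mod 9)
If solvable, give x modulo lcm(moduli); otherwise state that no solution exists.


Moduli 18, 12, 9 are not pairwise coprime, so CRT works modulo lcm(m_i) when all pairwise compatibility conditions hold.
Pairwise compatibility: gcd(m_i, m_j) must divide a_i - a_j for every pair.
Merge one congruence at a time:
  Start: x ≡ 17 (mod 18).
  Combine with x ≡ 5 (mod 12): gcd(18, 12) = 6; 5 - 17 = -12, which IS divisible by 6, so compatible.
    Write x = 17 + 18·t and substitute into x ≡ 5 (mod 12): 18·t ≡ 5 − 17 = -12 (mod 12).
    Divide the congruence (and modulus) by g = 6: 3·t ≡ -2 (mod 2).
    Reduce coefficients mod 2: 1·t ≡ 0 (mod 2).
    So t ≡ 0 (mod 2).
    Then x = 17 + 18·0 = 17, valid modulo lcm(18, 12) = 36: x ≡ 17 (mod 36).
  Combine with x ≡ 8 (mod 9): gcd(36, 9) = 9; 8 - 17 = -9, which IS divisible by 9, so compatible.
    Write x = 17 + 36·t and substitute into x ≡ 8 (mod 9): 36·t ≡ 8 − 17 = -9 (mod 9).
    Divide the congruence (and modulus) by g = 9: 4·t ≡ -1 (mod 1).
    Modulo 1 every t works; take t = 0.
    Then x = 17 + 36·0 = 17, valid modulo lcm(36, 9) = 36: x ≡ 17 (mod 36).
Verify: 17 mod 18 = 17, 17 mod 12 = 5, 17 mod 9 = 8.

x ≡ 17 (mod 36).


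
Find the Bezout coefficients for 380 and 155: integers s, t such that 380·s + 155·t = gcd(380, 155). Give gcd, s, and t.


Euclidean algorithm on (380, 155) — divide until remainder is 0:
  380 = 2 · 155 + 70
  155 = 2 · 70 + 15
  70 = 4 · 15 + 10
  15 = 1 · 10 + 5
  10 = 2 · 5 + 0
gcd(380, 155) = 5.
Track Bezout coefficients alongside the remainders: start with r₀ = 380 = a·1 + b·0 (s = 1, t = 0) and r₁ = 155 = a·0 + b·1 (s = 0, t = 1); each new remainder r_{k+1} = r_{k-1} − q_k·r_k inherits s_{k+1} = s_{k-1} − q_k·s_k, t_{k+1} = t_{k-1} − q_k·t_k, so r_k = a·s_k + b·t_k at every step:
  q = 2: r = 70, s = 1 − 2·0 = 1, t = 0 − 2·1 = -2  (check: 380·1 + 155·(-2) = 70)
  q = 2: r = 15, s = 0 − 2·1 = -2, t = 1 − 2·(-2) = 5  (check: 380·(-2) + 155·5 = 15)
  q = 4: r = 10, s = 1 − 4·(-2) = 9, t = -2 − 4·5 = -22  (check: 380·9 + 155·(-22) = 10)
  q = 1: r = 5, s = -2 − 1·9 = -11, t = 5 − 1·(-22) = 27  (check: 380·(-11) + 155·27 = 5)
The row with r = 5 (the gcd) gives the Bezout coefficients s = -11, t = 27.
Result: 380 · (-11) + 155 · (27) = 5.

gcd(380, 155) = 5; s = -11, t = 27 (check: 380·(-11) + 155·27 = 5).


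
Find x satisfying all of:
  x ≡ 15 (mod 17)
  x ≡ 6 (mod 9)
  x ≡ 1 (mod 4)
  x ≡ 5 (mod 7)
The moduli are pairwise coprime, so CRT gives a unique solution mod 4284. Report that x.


Product of moduli M = 17 · 9 · 4 · 7 = 4284.
Merge one congruence at a time:
  Start: x ≡ 15 (mod 17).
  Combine with x ≡ 6 (mod 9); new modulus lcm = 153.
    Write x = 15 + 17·t and substitute into x ≡ 6 (mod 9): 17·t ≡ 6 − 15 = -9 (mod 9).
    Reduce coefficients mod 9: 8·t ≡ 0 (mod 9).
    The inverse of 8 mod 9 is 8 (since 8·8 = 64 = 7·9 + 1), so t ≡ 8·0 = 0 ≡ 0 (mod 9).
    Then x = 15 + 17·0 = 15, valid modulo lcm(17, 9) = 153: x ≡ 15 (mod 153).
  Combine with x ≡ 1 (mod 4); new modulus lcm = 612.
    Write x = 15 + 153·t and substitute into x ≡ 1 (mod 4): 153·t ≡ 1 − 15 = -14 (mod 4).
    Reduce coefficients mod 4: 1·t ≡ 2 (mod 4).
    So t ≡ 2 (mod 4).
    Then x = 15 + 153·2 = 321, valid modulo lcm(153, 4) = 612: x ≡ 321 (mod 612).
  Combine with x ≡ 5 (mod 7); new modulus lcm = 4284.
    Write x = 321 + 612·t and substitute into x ≡ 5 (mod 7): 612·t ≡ 5 − 321 = -316 (mod 7).
    Reduce coefficients mod 7: 3·t ≡ 6 (mod 7).
    The inverse of 3 mod 7 is 5 (since 3·5 = 15 = 2·7 + 1), so t ≡ 5·6 = 30 ≡ 2 (mod 7).
    Then x = 321 + 612·2 = 1545, valid modulo lcm(612, 7) = 4284: x ≡ 1545 (mod 4284).
Verify against each original: 1545 mod 17 = 15, 1545 mod 9 = 6, 1545 mod 4 = 1, 1545 mod 7 = 5.

x ≡ 1545 (mod 4284).


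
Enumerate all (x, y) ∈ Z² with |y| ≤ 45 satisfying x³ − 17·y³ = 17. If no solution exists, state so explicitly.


The equation is x³ - 17y³ = 17. For fixed y, x³ = 17·y³ + 17, so a solution requires the RHS to be a perfect cube.
Strategy: iterate y from -45 to 45, compute RHS = 17·y³ + 17, and check whether it is a (positive or negative) perfect cube.
Check small values of y:
  y = 0: RHS = 17 is not a perfect cube.
  y = 1: RHS = 34 is not a perfect cube.
  y = -1: RHS = 0 = (0)³ ⇒ x = 0 works.
  y = 2: RHS = 153 is not a perfect cube.
  y = -2: RHS = -119 is not a perfect cube.
  y = 3: RHS = 476 is not a perfect cube.
  y = -3: RHS = -442 is not a perfect cube.
Continuing the search up to |y| = 45 finds no further solutions beyond those listed.
Collected solutions: (0, -1).

Solutions (with |y| ≤ 45): (0, -1).


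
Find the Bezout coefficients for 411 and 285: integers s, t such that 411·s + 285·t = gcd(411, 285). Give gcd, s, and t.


Euclidean algorithm on (411, 285) — divide until remainder is 0:
  411 = 1 · 285 + 126
  285 = 2 · 126 + 33
  126 = 3 · 33 + 27
  33 = 1 · 27 + 6
  27 = 4 · 6 + 3
  6 = 2 · 3 + 0
gcd(411, 285) = 3.
Track Bezout coefficients alongside the remainders: start with r₀ = 411 = a·1 + b·0 (s = 1, t = 0) and r₁ = 285 = a·0 + b·1 (s = 0, t = 1); each new remainder r_{k+1} = r_{k-1} − q_k·r_k inherits s_{k+1} = s_{k-1} − q_k·s_k, t_{k+1} = t_{k-1} − q_k·t_k, so r_k = a·s_k + b·t_k at every step:
  q = 1: r = 126, s = 1 − 1·0 = 1, t = 0 − 1·1 = -1  (check: 411·1 + 285·(-1) = 126)
  q = 2: r = 33, s = 0 − 2·1 = -2, t = 1 − 2·(-1) = 3  (check: 411·(-2) + 285·3 = 33)
  q = 3: r = 27, s = 1 − 3·(-2) = 7, t = -1 − 3·3 = -10  (check: 411·7 + 285·(-10) = 27)
  q = 1: r = 6, s = -2 − 1·7 = -9, t = 3 − 1·(-10) = 13  (check: 411·(-9) + 285·13 = 6)
  q = 4: r = 3, s = 7 − 4·(-9) = 43, t = -10 − 4·13 = -62  (check: 411·43 + 285·(-62) = 3)
The row with r = 3 (the gcd) gives the Bezout coefficients s = 43, t = -62.
Result: 411 · (43) + 285 · (-62) = 3.

gcd(411, 285) = 3; s = 43, t = -62 (check: 411·43 + 285·(-62) = 3).


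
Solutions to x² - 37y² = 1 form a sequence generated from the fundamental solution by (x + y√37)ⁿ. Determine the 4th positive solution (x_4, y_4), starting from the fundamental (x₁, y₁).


Step 1: Find the fundamental solution (x₁, y₁) of x² - 37y² = 1.
  Expand √37 as a continued fraction. a₀ = ⌊√37⌋ = 6; iterate m_{k+1} = d_k·a_k − m_k, d_{k+1} = (37 − m_{k+1}²)/d_k, a_{k+1} = ⌊(a₀ + m_{k+1})/d_{k+1}⌋ (starting m₀ = 0, d₀ = 1), with convergents p_k = a_k·p_{k-1} + p_{k-2}, q_k = a_k·q_{k-1} + q_{k-2} (p₋₁ = 1, q₋₁ = 0):
  k = 0: a₀ = 6; p₀/q₀ = 6/1; p₀² − 37·q₀² = 36 − 37 = -1.
  k = 1: m = 6, d = 1, a = ⌊(6 + 6)/1⌋ = 12; p/q = (12·6 + 1)/(12·1 + 0) = 73/12; p² − 37·q² = 5329 − 5328 = 1.
  The first convergent with p² − 37·q² = 1 gives the fundamental solution (x₁, y₁) = (73, 12).
Step 2: Apply the recurrence (x_{n+1}, y_{n+1}) = (x₁x_n + 37y₁y_n, x₁y_n + y₁x_n) repeatedly.
  From (x_1, y_1) = (73, 12): x_2 = 73·73 + 37·12·12 = 10657; y_2 = 73·12 + 12·73 = 1752.
  From (x_2, y_2) = (10657, 1752): x_3 = 73·10657 + 37·12·1752 = 1555849; y_3 = 73·1752 + 12·10657 = 255780.
  From (x_3, y_3) = (1555849, 255780): x_4 = 73·1555849 + 37·12·255780 = 227143297; y_4 = 73·255780 + 12·1555849 = 37342128.
Step 3: Verify x_4² - 37·y_4² = 51594077372030209 - 51594077372030208 = 1 (should be 1). ✓

(x_1, y_1) = (73, 12); (x_4, y_4) = (227143297, 37342128).


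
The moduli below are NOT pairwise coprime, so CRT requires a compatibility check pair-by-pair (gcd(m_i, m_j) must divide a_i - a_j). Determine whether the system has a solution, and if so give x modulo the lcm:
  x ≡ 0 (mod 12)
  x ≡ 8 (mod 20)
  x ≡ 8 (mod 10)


Moduli 12, 20, 10 are not pairwise coprime, so CRT works modulo lcm(m_i) when all pairwise compatibility conditions hold.
Pairwise compatibility: gcd(m_i, m_j) must divide a_i - a_j for every pair.
Merge one congruence at a time:
  Start: x ≡ 0 (mod 12).
  Combine with x ≡ 8 (mod 20): gcd(12, 20) = 4; 8 - 0 = 8, which IS divisible by 4, so compatible.
    Write x = 0 + 12·t and substitute into x ≡ 8 (mod 20): 12·t ≡ 8 − 0 = 8 (mod 20).
    Divide the congruence (and modulus) by g = 4: 3·t ≡ 2 (mod 5).
    The inverse of 3 mod 5 is 2 (since 3·2 = 6 = 1·5 + 1), so t ≡ 2·2 = 4 ≡ 4 (mod 5).
    Then x = 0 + 12·4 = 48, valid modulo lcm(12, 20) = 60: x ≡ 48 (mod 60).
  Combine with x ≡ 8 (mod 10): gcd(60, 10) = 10; 8 - 48 = -40, which IS divisible by 10, so compatible.
    Write x = 48 + 60·t and substitute into x ≡ 8 (mod 10): 60·t ≡ 8 − 48 = -40 (mod 10).
    Divide the congruence (and modulus) by g = 10: 6·t ≡ -4 (mod 1).
    Modulo 1 every t works; take t = 0.
    Then x = 48 + 60·0 = 48, valid modulo lcm(60, 10) = 60: x ≡ 48 (mod 60).
Verify: 48 mod 12 = 0, 48 mod 20 = 8, 48 mod 10 = 8.

x ≡ 48 (mod 60).


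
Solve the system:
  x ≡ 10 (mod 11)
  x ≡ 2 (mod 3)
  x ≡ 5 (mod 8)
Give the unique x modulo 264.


Moduli 11, 3, 8 are pairwise coprime; by CRT there is a unique solution modulo M = 11 · 3 · 8 = 264.
Solve pairwise, accumulating the modulus:
  Start with x ≡ 10 (mod 11).
  Combine with x ≡ 2 (mod 3): since gcd(11, 3) = 1, we get a unique residue mod 33.
    Write x = 10 + 11·t and substitute into x ≡ 2 (mod 3): 11·t ≡ 2 − 10 = -8 (mod 3).
    Reduce coefficients mod 3: 2·t ≡ 1 (mod 3).
    The inverse of 2 mod 3 is 2 (since 2·2 = 4 = 1·3 + 1), so t ≡ 2·1 = 2 ≡ 2 (mod 3).
    Then x = 10 + 11·2 = 32, valid modulo lcm(11, 3) = 33: x ≡ 32 (mod 33).
  Combine with x ≡ 5 (mod 8): since gcd(33, 8) = 1, we get a unique residue mod 264.
    Write x = 32 + 33·t and substitute into x ≡ 5 (mod 8): 33·t ≡ 5 − 32 = -27 (mod 8).
    Reduce coefficients mod 8: 1·t ≡ 5 (mod 8).
    So t ≡ 5 (mod 8).
    Then x = 32 + 33·5 = 197, valid modulo lcm(33, 8) = 264: x ≡ 197 (mod 264).
Verify: 197 mod 11 = 10 ✓, 197 mod 3 = 2 ✓, 197 mod 8 = 5 ✓.

x ≡ 197 (mod 264).


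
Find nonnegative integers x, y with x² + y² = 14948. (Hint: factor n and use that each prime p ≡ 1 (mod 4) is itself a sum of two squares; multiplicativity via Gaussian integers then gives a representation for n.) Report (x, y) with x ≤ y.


Step 1: Factor n = 14948 = 2^2 · 37 · 101.
Step 2: Check the mod-4 condition on each prime factor: 2 = 2 (special); 37 ≡ 1 (mod 4), exponent 1; 101 ≡ 1 (mod 4), exponent 1.
All primes ≡ 3 (mod 4) appear to even exponent (or don't appear), so by the two-squares theorem n IS expressible as a sum of two squares.
Step 3: Build a representation. Group n = k² · m with k = 2 and m = 37 · 101 = 3737 (a product of primes ≡ 1 (mod 4)); a representation of m scales to one of n via (k·x)² + (k·y)² = k²(x² + y²). Each prime p ≡ 1 (mod 4) is itself a sum of two squares; find a² by testing p − a² for a perfect square:
  37: 37 − 1² = 36 = 6² ⇒ 37 = 1² + 6².
  101: 101 − 1² = 100 = 10² ⇒ 101 = 1² + 10².
  Combine using the Brahmagupta–Fibonacci identity (a² + b²)(c² + d²) = (ac − bd)² + (ad + bc)² = (ac + bd)² + (ad − bc)²:
  37 · 101 = 3737: from (1² + 6²)(1² + 10²), take (1·1 − 6·10, 1·10 + 6·1) = (1 − 60, 10 + 6) = (-59, 16); dropping signs (only squares matter) gives (59, 16); check 59² + 16² = 3481 + 256 = 3737 ✓.
  Scale by k = 2: (2·59, 2·16) = (118, 32).
Step 4: Order so x ≤ y and verify: 32² + 118² = 1024 + 13924 = 14948 = n. ✓

n = 14948 = 32² + 118² (one valid representation with x ≤ y).


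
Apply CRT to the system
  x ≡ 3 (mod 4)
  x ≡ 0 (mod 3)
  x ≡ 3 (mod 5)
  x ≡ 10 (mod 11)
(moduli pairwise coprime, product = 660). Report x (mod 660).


Product of moduli M = 4 · 3 · 5 · 11 = 660.
Merge one congruence at a time:
  Start: x ≡ 3 (mod 4).
  Combine with x ≡ 0 (mod 3); new modulus lcm = 12.
    Write x = 3 + 4·t and substitute into x ≡ 0 (mod 3): 4·t ≡ 0 − 3 = -3 (mod 3).
    Reduce coefficients mod 3: 1·t ≡ 0 (mod 3).
    So t ≡ 0 (mod 3).
    Then x = 3 + 4·0 = 3, valid modulo lcm(4, 3) = 12: x ≡ 3 (mod 12).
  Combine with x ≡ 3 (mod 5); new modulus lcm = 60.
    Write x = 3 + 12·t and substitute into x ≡ 3 (mod 5): 12·t ≡ 3 − 3 = 0 (mod 5).
    Reduce coefficients mod 5: 2·t ≡ 0 (mod 5).
    The inverse of 2 mod 5 is 3 (since 2·3 = 6 = 1·5 + 1), so t ≡ 3·0 = 0 ≡ 0 (mod 5).
    Then x = 3 + 12·0 = 3, valid modulo lcm(12, 5) = 60: x ≡ 3 (mod 60).
  Combine with x ≡ 10 (mod 11); new modulus lcm = 660.
    Write x = 3 + 60·t and substitute into x ≡ 10 (mod 11): 60·t ≡ 10 − 3 = 7 (mod 11).
    Reduce coefficients mod 11: 5·t ≡ 7 (mod 11).
    The inverse of 5 mod 11 is 9 (since 5·9 = 45 = 4·11 + 1), so t ≡ 9·7 = 63 ≡ 8 (mod 11).
    Then x = 3 + 60·8 = 483, valid modulo lcm(60, 11) = 660: x ≡ 483 (mod 660).
Verify against each original: 483 mod 4 = 3, 483 mod 3 = 0, 483 mod 5 = 3, 483 mod 11 = 10.

x ≡ 483 (mod 660).


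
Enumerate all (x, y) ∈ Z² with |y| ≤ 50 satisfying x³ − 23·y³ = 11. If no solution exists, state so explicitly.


The equation is x³ - 23y³ = 11. For fixed y, x³ = 23·y³ + 11, so a solution requires the RHS to be a perfect cube.
Strategy: iterate y from -50 to 50, compute RHS = 23·y³ + 11, and check whether it is a (positive or negative) perfect cube.
Check small values of y:
  y = 0: RHS = 11 is not a perfect cube.
  y = 1: RHS = 34 is not a perfect cube.
  y = -1: RHS = -12 is not a perfect cube.
  y = 2: RHS = 195 is not a perfect cube.
  y = -2: RHS = -173 is not a perfect cube.
  y = 3: RHS = 632 is not a perfect cube.
  y = -3: RHS = -610 is not a perfect cube.
Continuing the search up to |y| = 50 finds no solutions either.
No (x, y) in the scanned range satisfies the equation.

No integer solutions with |y| ≤ 50.


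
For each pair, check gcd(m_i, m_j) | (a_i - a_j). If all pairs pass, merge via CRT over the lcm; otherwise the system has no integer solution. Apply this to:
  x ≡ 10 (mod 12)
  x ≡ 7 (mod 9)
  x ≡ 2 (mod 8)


Moduli 12, 9, 8 are not pairwise coprime, so CRT works modulo lcm(m_i) when all pairwise compatibility conditions hold.
Pairwise compatibility: gcd(m_i, m_j) must divide a_i - a_j for every pair.
Merge one congruence at a time:
  Start: x ≡ 10 (mod 12).
  Combine with x ≡ 7 (mod 9): gcd(12, 9) = 3; 7 - 10 = -3, which IS divisible by 3, so compatible.
    Write x = 10 + 12·t and substitute into x ≡ 7 (mod 9): 12·t ≡ 7 − 10 = -3 (mod 9).
    Divide the congruence (and modulus) by g = 3: 4·t ≡ -1 (mod 3).
    Reduce coefficients mod 3: 1·t ≡ 2 (mod 3).
    So t ≡ 2 (mod 3).
    Then x = 10 + 12·2 = 34, valid modulo lcm(12, 9) = 36: x ≡ 34 (mod 36).
  Combine with x ≡ 2 (mod 8): gcd(36, 8) = 4; 2 - 34 = -32, which IS divisible by 4, so compatible.
    Write x = 34 + 36·t and substitute into x ≡ 2 (mod 8): 36·t ≡ 2 − 34 = -32 (mod 8).
    Divide the congruence (and modulus) by g = 4: 9·t ≡ -8 (mod 2).
    Reduce coefficients mod 2: 1·t ≡ 0 (mod 2).
    So t ≡ 0 (mod 2).
    Then x = 34 + 36·0 = 34, valid modulo lcm(36, 8) = 72: x ≡ 34 (mod 72).
Verify: 34 mod 12 = 10, 34 mod 9 = 7, 34 mod 8 = 2.

x ≡ 34 (mod 72).


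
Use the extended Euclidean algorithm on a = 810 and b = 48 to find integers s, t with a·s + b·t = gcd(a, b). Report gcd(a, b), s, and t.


Euclidean algorithm on (810, 48) — divide until remainder is 0:
  810 = 16 · 48 + 42
  48 = 1 · 42 + 6
  42 = 7 · 6 + 0
gcd(810, 48) = 6.
Track Bezout coefficients alongside the remainders: start with r₀ = 810 = a·1 + b·0 (s = 1, t = 0) and r₁ = 48 = a·0 + b·1 (s = 0, t = 1); each new remainder r_{k+1} = r_{k-1} − q_k·r_k inherits s_{k+1} = s_{k-1} − q_k·s_k, t_{k+1} = t_{k-1} − q_k·t_k, so r_k = a·s_k + b·t_k at every step:
  q = 16: r = 42, s = 1 − 16·0 = 1, t = 0 − 16·1 = -16  (check: 810·1 + 48·(-16) = 42)
  q = 1: r = 6, s = 0 − 1·1 = -1, t = 1 − 1·(-16) = 17  (check: 810·(-1) + 48·17 = 6)
The row with r = 6 (the gcd) gives the Bezout coefficients s = -1, t = 17.
Result: 810 · (-1) + 48 · (17) = 6.

gcd(810, 48) = 6; s = -1, t = 17 (check: 810·(-1) + 48·17 = 6).


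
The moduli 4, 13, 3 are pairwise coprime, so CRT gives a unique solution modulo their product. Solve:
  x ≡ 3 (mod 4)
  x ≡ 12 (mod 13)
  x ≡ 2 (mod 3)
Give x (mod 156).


Moduli 4, 13, 3 are pairwise coprime; by CRT there is a unique solution modulo M = 4 · 13 · 3 = 156.
Solve pairwise, accumulating the modulus:
  Start with x ≡ 3 (mod 4).
  Combine with x ≡ 12 (mod 13): since gcd(4, 13) = 1, we get a unique residue mod 52.
    Write x = 3 + 4·t and substitute into x ≡ 12 (mod 13): 4·t ≡ 12 − 3 = 9 (mod 13).
    The inverse of 4 mod 13 is 10 (since 4·10 = 40 = 3·13 + 1), so t ≡ 10·9 = 90 ≡ 12 (mod 13).
    Then x = 3 + 4·12 = 51, valid modulo lcm(4, 13) = 52: x ≡ 51 (mod 52).
  Combine with x ≡ 2 (mod 3): since gcd(52, 3) = 1, we get a unique residue mod 156.
    Write x = 51 + 52·t and substitute into x ≡ 2 (mod 3): 52·t ≡ 2 − 51 = -49 (mod 3).
    Reduce coefficients mod 3: 1·t ≡ 2 (mod 3).
    So t ≡ 2 (mod 3).
    Then x = 51 + 52·2 = 155, valid modulo lcm(52, 3) = 156: x ≡ 155 (mod 156).
Verify: 155 mod 4 = 3 ✓, 155 mod 13 = 12 ✓, 155 mod 3 = 2 ✓.

x ≡ 155 (mod 156).


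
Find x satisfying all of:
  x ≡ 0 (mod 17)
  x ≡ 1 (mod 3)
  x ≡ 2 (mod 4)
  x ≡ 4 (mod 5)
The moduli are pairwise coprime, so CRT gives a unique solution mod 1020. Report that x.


Product of moduli M = 17 · 3 · 4 · 5 = 1020.
Merge one congruence at a time:
  Start: x ≡ 0 (mod 17).
  Combine with x ≡ 1 (mod 3); new modulus lcm = 51.
    Write x = 0 + 17·t and substitute into x ≡ 1 (mod 3): 17·t ≡ 1 − 0 = 1 (mod 3).
    Reduce coefficients mod 3: 2·t ≡ 1 (mod 3).
    The inverse of 2 mod 3 is 2 (since 2·2 = 4 = 1·3 + 1), so t ≡ 2·1 = 2 ≡ 2 (mod 3).
    Then x = 0 + 17·2 = 34, valid modulo lcm(17, 3) = 51: x ≡ 34 (mod 51).
  Combine with x ≡ 2 (mod 4); new modulus lcm = 204.
    Write x = 34 + 51·t and substitute into x ≡ 2 (mod 4): 51·t ≡ 2 − 34 = -32 (mod 4).
    Reduce coefficients mod 4: 3·t ≡ 0 (mod 4).
    The inverse of 3 mod 4 is 3 (since 3·3 = 9 = 2·4 + 1), so t ≡ 3·0 = 0 ≡ 0 (mod 4).
    Then x = 34 + 51·0 = 34, valid modulo lcm(51, 4) = 204: x ≡ 34 (mod 204).
  Combine with x ≡ 4 (mod 5); new modulus lcm = 1020.
    Write x = 34 + 204·t and substitute into x ≡ 4 (mod 5): 204·t ≡ 4 − 34 = -30 (mod 5).
    Reduce coefficients mod 5: 4·t ≡ 0 (mod 5).
    The inverse of 4 mod 5 is 4 (since 4·4 = 16 = 3·5 + 1), so t ≡ 4·0 = 0 ≡ 0 (mod 5).
    Then x = 34 + 204·0 = 34, valid modulo lcm(204, 5) = 1020: x ≡ 34 (mod 1020).
Verify against each original: 34 mod 17 = 0, 34 mod 3 = 1, 34 mod 4 = 2, 34 mod 5 = 4.

x ≡ 34 (mod 1020).


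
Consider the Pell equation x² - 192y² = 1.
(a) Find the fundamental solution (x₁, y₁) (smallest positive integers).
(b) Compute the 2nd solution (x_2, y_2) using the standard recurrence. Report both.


Step 1: Find the fundamental solution (x₁, y₁) of x² - 192y² = 1.
  Expand √192 as a continued fraction. a₀ = ⌊√192⌋ = 13; iterate m_{k+1} = d_k·a_k − m_k, d_{k+1} = (192 − m_{k+1}²)/d_k, a_{k+1} = ⌊(a₀ + m_{k+1})/d_{k+1}⌋ (starting m₀ = 0, d₀ = 1), with convergents p_k = a_k·p_{k-1} + p_{k-2}, q_k = a_k·q_{k-1} + q_{k-2} (p₋₁ = 1, q₋₁ = 0):
  k = 0: a₀ = 13; p₀/q₀ = 13/1; p₀² − 192·q₀² = 169 − 192 = -23.
  k = 1: m = 13, d = 23, a = ⌊(13 + 13)/23⌋ = 1; p/q = (1·13 + 1)/(1·1 + 0) = 14/1; p² − 192·q² = 196 − 192 = 4.
  k = 2: m = 10, d = 4, a = ⌊(13 + 10)/4⌋ = 5; p/q = (5·14 + 13)/(5·1 + 1) = 83/6; p² − 192·q² = 6889 − 6912 = -23.
  k = 3: m = 10, d = 23, a = ⌊(13 + 10)/23⌋ = 1; p/q = (1·83 + 14)/(1·6 + 1) = 97/7; p² − 192·q² = 9409 − 9408 = 1.
  The first convergent with p² − 192·q² = 1 gives the fundamental solution (x₁, y₁) = (97, 7).
Step 2: Apply the recurrence (x_{n+1}, y_{n+1}) = (x₁x_n + 192y₁y_n, x₁y_n + y₁x_n) repeatedly.
  From (x_1, y_1) = (97, 7): x_2 = 97·97 + 192·7·7 = 18817; y_2 = 97·7 + 7·97 = 1358.
Step 3: Verify x_2² - 192·y_2² = 354079489 - 354079488 = 1 (should be 1). ✓

(x_1, y_1) = (97, 7); (x_2, y_2) = (18817, 1358).


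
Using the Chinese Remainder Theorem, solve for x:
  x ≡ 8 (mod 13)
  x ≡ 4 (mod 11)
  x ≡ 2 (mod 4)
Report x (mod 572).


Moduli 13, 11, 4 are pairwise coprime; by CRT there is a unique solution modulo M = 13 · 11 · 4 = 572.
Solve pairwise, accumulating the modulus:
  Start with x ≡ 8 (mod 13).
  Combine with x ≡ 4 (mod 11): since gcd(13, 11) = 1, we get a unique residue mod 143.
    Write x = 8 + 13·t and substitute into x ≡ 4 (mod 11): 13·t ≡ 4 − 8 = -4 (mod 11).
    Reduce coefficients mod 11: 2·t ≡ 7 (mod 11).
    The inverse of 2 mod 11 is 6 (since 2·6 = 12 = 1·11 + 1), so t ≡ 6·7 = 42 ≡ 9 (mod 11).
    Then x = 8 + 13·9 = 125, valid modulo lcm(13, 11) = 143: x ≡ 125 (mod 143).
  Combine with x ≡ 2 (mod 4): since gcd(143, 4) = 1, we get a unique residue mod 572.
    Write x = 125 + 143·t and substitute into x ≡ 2 (mod 4): 143·t ≡ 2 − 125 = -123 (mod 4).
    Reduce coefficients mod 4: 3·t ≡ 1 (mod 4).
    The inverse of 3 mod 4 is 3 (since 3·3 = 9 = 2·4 + 1), so t ≡ 3·1 = 3 ≡ 3 (mod 4).
    Then x = 125 + 143·3 = 554, valid modulo lcm(143, 4) = 572: x ≡ 554 (mod 572).
Verify: 554 mod 13 = 8 ✓, 554 mod 11 = 4 ✓, 554 mod 4 = 2 ✓.

x ≡ 554 (mod 572).


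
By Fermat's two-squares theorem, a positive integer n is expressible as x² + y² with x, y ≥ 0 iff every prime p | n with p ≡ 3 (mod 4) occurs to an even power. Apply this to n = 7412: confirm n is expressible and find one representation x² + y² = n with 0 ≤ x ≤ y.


Step 1: Factor n = 7412 = 2^2 · 17 · 109.
Step 2: Check the mod-4 condition on each prime factor: 2 = 2 (special); 17 ≡ 1 (mod 4), exponent 1; 109 ≡ 1 (mod 4), exponent 1.
All primes ≡ 3 (mod 4) appear to even exponent (or don't appear), so by the two-squares theorem n IS expressible as a sum of two squares.
Step 3: Build a representation. Group n = k² · m with k = 2 and m = 17 · 109 = 1853 (a product of primes ≡ 1 (mod 4)); a representation of m scales to one of n via (k·x)² + (k·y)² = k²(x² + y²). Each prime p ≡ 1 (mod 4) is itself a sum of two squares; find a² by testing p − a² for a perfect square:
  17: 17 − 1² = 16 = 4² ⇒ 17 = 1² + 4².
  109: 109 − 1² = 108, 109 − 2² = 105, 109 − 3² = 100 = 10² ⇒ 109 = 3² + 10².
  Combine using the Brahmagupta–Fibonacci identity (a² + b²)(c² + d²) = (ac − bd)² + (ad + bc)² = (ac + bd)² + (ad − bc)²:
  17 · 109 = 1853: from (1² + 4²)(3² + 10²), take (1·3 − 4·10, 1·10 + 4·3) = (3 − 40, 10 + 12) = (-37, 22); dropping signs (only squares matter) gives (37, 22); check 37² + 22² = 1369 + 484 = 1853 ✓.
  Scale by k = 2: (2·37, 2·22) = (74, 44).
Step 4: Order so x ≤ y and verify: 44² + 74² = 1936 + 5476 = 7412 = n. ✓

n = 7412 = 44² + 74² (one valid representation with x ≤ y).


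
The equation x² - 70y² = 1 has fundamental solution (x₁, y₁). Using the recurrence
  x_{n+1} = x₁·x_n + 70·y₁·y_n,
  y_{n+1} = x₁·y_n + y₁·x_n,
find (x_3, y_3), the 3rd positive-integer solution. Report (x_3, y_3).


Step 1: Find the fundamental solution (x₁, y₁) of x² - 70y² = 1.
  Expand √70 as a continued fraction. a₀ = ⌊√70⌋ = 8; iterate m_{k+1} = d_k·a_k − m_k, d_{k+1} = (70 − m_{k+1}²)/d_k, a_{k+1} = ⌊(a₀ + m_{k+1})/d_{k+1}⌋ (starting m₀ = 0, d₀ = 1), with convergents p_k = a_k·p_{k-1} + p_{k-2}, q_k = a_k·q_{k-1} + q_{k-2} (p₋₁ = 1, q₋₁ = 0):
  k = 0: a₀ = 8; p₀/q₀ = 8/1; p₀² − 70·q₀² = 64 − 70 = -6.
  k = 1: m = 8, d = 6, a = ⌊(8 + 8)/6⌋ = 2; p/q = (2·8 + 1)/(2·1 + 0) = 17/2; p² − 70·q² = 289 − 280 = 9.
  k = 2: m = 4, d = 9, a = ⌊(8 + 4)/9⌋ = 1; p/q = (1·17 + 8)/(1·2 + 1) = 25/3; p² − 70·q² = 625 − 630 = -5.
  k = 3: m = 5, d = 5, a = ⌊(8 + 5)/5⌋ = 2; p/q = (2·25 + 17)/(2·3 + 2) = 67/8; p² − 70·q² = 4489 − 4480 = 9.
  k = 4: m = 5, d = 9, a = ⌊(8 + 5)/9⌋ = 1; p/q = (1·67 + 25)/(1·8 + 3) = 92/11; p² − 70·q² = 8464 − 8470 = -6.
  k = 5: m = 4, d = 6, a = ⌊(8 + 4)/6⌋ = 2; p/q = (2·92 + 67)/(2·11 + 8) = 251/30; p² − 70·q² = 63001 − 63000 = 1.
  The first convergent with p² − 70·q² = 1 gives the fundamental solution (x₁, y₁) = (251, 30).
Step 2: Apply the recurrence (x_{n+1}, y_{n+1}) = (x₁x_n + 70y₁y_n, x₁y_n + y₁x_n) repeatedly.
  From (x_1, y_1) = (251, 30): x_2 = 251·251 + 70·30·30 = 126001; y_2 = 251·30 + 30·251 = 15060.
  From (x_2, y_2) = (126001, 15060): x_3 = 251·126001 + 70·30·15060 = 63252251; y_3 = 251·15060 + 30·126001 = 7560090.
Step 3: Verify x_3² - 70·y_3² = 4000847256567001 - 4000847256567000 = 1 (should be 1). ✓

(x_1, y_1) = (251, 30); (x_3, y_3) = (63252251, 7560090).


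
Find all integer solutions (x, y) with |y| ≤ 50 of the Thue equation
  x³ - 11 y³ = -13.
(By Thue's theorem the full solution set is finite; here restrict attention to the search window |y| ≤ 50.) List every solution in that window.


The equation is x³ - 11y³ = -13. For fixed y, x³ = 11·y³ − 13, so a solution requires the RHS to be a perfect cube.
Strategy: iterate y from -50 to 50, compute RHS = 11·y³ − 13, and check whether it is a (positive or negative) perfect cube.
Check small values of y:
  y = 0: RHS = -13 is not a perfect cube.
  y = 1: RHS = -2 is not a perfect cube.
  y = -1: RHS = -24 is not a perfect cube.
  y = 2: RHS = 75 is not a perfect cube.
  y = -2: RHS = -101 is not a perfect cube.
  y = 3: RHS = 284 is not a perfect cube.
  y = -3: RHS = -310 is not a perfect cube.
Continuing the search up to |y| = 50 finds no solutions either.
No (x, y) in the scanned range satisfies the equation.

No integer solutions with |y| ≤ 50.


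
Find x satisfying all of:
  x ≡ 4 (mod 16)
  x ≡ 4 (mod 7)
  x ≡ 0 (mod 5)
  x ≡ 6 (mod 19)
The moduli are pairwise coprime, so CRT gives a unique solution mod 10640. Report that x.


Product of moduli M = 16 · 7 · 5 · 19 = 10640.
Merge one congruence at a time:
  Start: x ≡ 4 (mod 16).
  Combine with x ≡ 4 (mod 7); new modulus lcm = 112.
    Write x = 4 + 16·t and substitute into x ≡ 4 (mod 7): 16·t ≡ 4 − 4 = 0 (mod 7).
    Reduce coefficients mod 7: 2·t ≡ 0 (mod 7).
    The inverse of 2 mod 7 is 4 (since 2·4 = 8 = 1·7 + 1), so t ≡ 4·0 = 0 ≡ 0 (mod 7).
    Then x = 4 + 16·0 = 4, valid modulo lcm(16, 7) = 112: x ≡ 4 (mod 112).
  Combine with x ≡ 0 (mod 5); new modulus lcm = 560.
    Write x = 4 + 112·t and substitute into x ≡ 0 (mod 5): 112·t ≡ 0 − 4 = -4 (mod 5).
    Reduce coefficients mod 5: 2·t ≡ 1 (mod 5).
    The inverse of 2 mod 5 is 3 (since 2·3 = 6 = 1·5 + 1), so t ≡ 3·1 = 3 ≡ 3 (mod 5).
    Then x = 4 + 112·3 = 340, valid modulo lcm(112, 5) = 560: x ≡ 340 (mod 560).
  Combine with x ≡ 6 (mod 19); new modulus lcm = 10640.
    Write x = 340 + 560·t and substitute into x ≡ 6 (mod 19): 560·t ≡ 6 − 340 = -334 (mod 19).
    Reduce coefficients mod 19: 9·t ≡ 8 (mod 19).
    The inverse of 9 mod 19 is 17 (since 9·17 = 153 = 8·19 + 1), so t ≡ 17·8 = 136 ≡ 3 (mod 19).
    Then x = 340 + 560·3 = 2020, valid modulo lcm(560, 19) = 10640: x ≡ 2020 (mod 10640).
Verify against each original: 2020 mod 16 = 4, 2020 mod 7 = 4, 2020 mod 5 = 0, 2020 mod 19 = 6.

x ≡ 2020 (mod 10640).


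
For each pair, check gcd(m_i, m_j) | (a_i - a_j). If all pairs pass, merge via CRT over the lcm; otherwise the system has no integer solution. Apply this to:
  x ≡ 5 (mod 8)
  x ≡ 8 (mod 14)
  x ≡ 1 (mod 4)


Moduli 8, 14, 4 are not pairwise coprime, so CRT works modulo lcm(m_i) when all pairwise compatibility conditions hold.
Pairwise compatibility: gcd(m_i, m_j) must divide a_i - a_j for every pair.
Merge one congruence at a time:
  Start: x ≡ 5 (mod 8).
  Combine with x ≡ 8 (mod 14): gcd(8, 14) = 2, and 8 - 5 = 3 is NOT divisible by 2.
    ⇒ system is inconsistent (no integer solution).

No solution (the system is inconsistent).


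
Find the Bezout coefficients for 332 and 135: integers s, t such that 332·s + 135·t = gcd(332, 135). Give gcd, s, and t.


Euclidean algorithm on (332, 135) — divide until remainder is 0:
  332 = 2 · 135 + 62
  135 = 2 · 62 + 11
  62 = 5 · 11 + 7
  11 = 1 · 7 + 4
  7 = 1 · 4 + 3
  4 = 1 · 3 + 1
  3 = 3 · 1 + 0
gcd(332, 135) = 1.
Track Bezout coefficients alongside the remainders: start with r₀ = 332 = a·1 + b·0 (s = 1, t = 0) and r₁ = 135 = a·0 + b·1 (s = 0, t = 1); each new remainder r_{k+1} = r_{k-1} − q_k·r_k inherits s_{k+1} = s_{k-1} − q_k·s_k, t_{k+1} = t_{k-1} − q_k·t_k, so r_k = a·s_k + b·t_k at every step:
  q = 2: r = 62, s = 1 − 2·0 = 1, t = 0 − 2·1 = -2  (check: 332·1 + 135·(-2) = 62)
  q = 2: r = 11, s = 0 − 2·1 = -2, t = 1 − 2·(-2) = 5  (check: 332·(-2) + 135·5 = 11)
  q = 5: r = 7, s = 1 − 5·(-2) = 11, t = -2 − 5·5 = -27  (check: 332·11 + 135·(-27) = 7)
  q = 1: r = 4, s = -2 − 1·11 = -13, t = 5 − 1·(-27) = 32  (check: 332·(-13) + 135·32 = 4)
  q = 1: r = 3, s = 11 − 1·(-13) = 24, t = -27 − 1·32 = -59  (check: 332·24 + 135·(-59) = 3)
  q = 1: r = 1, s = -13 − 1·24 = -37, t = 32 − 1·(-59) = 91  (check: 332·(-37) + 135·91 = 1)
The row with r = 1 (the gcd) gives the Bezout coefficients s = -37, t = 91.
Result: 332 · (-37) + 135 · (91) = 1.

gcd(332, 135) = 1; s = -37, t = 91 (check: 332·(-37) + 135·91 = 1).


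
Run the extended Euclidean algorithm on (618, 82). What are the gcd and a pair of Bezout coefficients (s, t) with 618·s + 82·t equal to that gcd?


Euclidean algorithm on (618, 82) — divide until remainder is 0:
  618 = 7 · 82 + 44
  82 = 1 · 44 + 38
  44 = 1 · 38 + 6
  38 = 6 · 6 + 2
  6 = 3 · 2 + 0
gcd(618, 82) = 2.
Track Bezout coefficients alongside the remainders: start with r₀ = 618 = a·1 + b·0 (s = 1, t = 0) and r₁ = 82 = a·0 + b·1 (s = 0, t = 1); each new remainder r_{k+1} = r_{k-1} − q_k·r_k inherits s_{k+1} = s_{k-1} − q_k·s_k, t_{k+1} = t_{k-1} − q_k·t_k, so r_k = a·s_k + b·t_k at every step:
  q = 7: r = 44, s = 1 − 7·0 = 1, t = 0 − 7·1 = -7  (check: 618·1 + 82·(-7) = 44)
  q = 1: r = 38, s = 0 − 1·1 = -1, t = 1 − 1·(-7) = 8  (check: 618·(-1) + 82·8 = 38)
  q = 1: r = 6, s = 1 − 1·(-1) = 2, t = -7 − 1·8 = -15  (check: 618·2 + 82·(-15) = 6)
  q = 6: r = 2, s = -1 − 6·2 = -13, t = 8 − 6·(-15) = 98  (check: 618·(-13) + 82·98 = 2)
The row with r = 2 (the gcd) gives the Bezout coefficients s = -13, t = 98.
Result: 618 · (-13) + 82 · (98) = 2.

gcd(618, 82) = 2; s = -13, t = 98 (check: 618·(-13) + 82·98 = 2).


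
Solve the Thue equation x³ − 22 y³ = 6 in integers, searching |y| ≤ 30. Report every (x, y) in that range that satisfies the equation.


The equation is x³ - 22y³ = 6. For fixed y, x³ = 22·y³ + 6, so a solution requires the RHS to be a perfect cube.
Strategy: iterate y from -30 to 30, compute RHS = 22·y³ + 6, and check whether it is a (positive or negative) perfect cube.
Check small values of y:
  y = 0: RHS = 6 is not a perfect cube.
  y = 1: RHS = 28 is not a perfect cube.
  y = -1: RHS = -16 is not a perfect cube.
  y = 2: RHS = 182 is not a perfect cube.
  y = -2: RHS = -170 is not a perfect cube.
  y = 3: RHS = 600 is not a perfect cube.
  y = -3: RHS = -588 is not a perfect cube.
Continuing, at y = -5: RHS = -2744 = (-14)³ ⇒ x = -14 works.
Searching the remaining y in |y| ≤ 30 finds no further solutions.
Collected solutions: (-14, -5).

Solutions (with |y| ≤ 30): (-14, -5).


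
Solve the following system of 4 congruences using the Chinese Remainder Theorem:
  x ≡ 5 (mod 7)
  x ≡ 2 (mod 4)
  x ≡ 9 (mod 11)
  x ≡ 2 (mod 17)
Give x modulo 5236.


Product of moduli M = 7 · 4 · 11 · 17 = 5236.
Merge one congruence at a time:
  Start: x ≡ 5 (mod 7).
  Combine with x ≡ 2 (mod 4); new modulus lcm = 28.
    Write x = 5 + 7·t and substitute into x ≡ 2 (mod 4): 7·t ≡ 2 − 5 = -3 (mod 4).
    Reduce coefficients mod 4: 3·t ≡ 1 (mod 4).
    The inverse of 3 mod 4 is 3 (since 3·3 = 9 = 2·4 + 1), so t ≡ 3·1 = 3 ≡ 3 (mod 4).
    Then x = 5 + 7·3 = 26, valid modulo lcm(7, 4) = 28: x ≡ 26 (mod 28).
  Combine with x ≡ 9 (mod 11); new modulus lcm = 308.
    Write x = 26 + 28·t and substitute into x ≡ 9 (mod 11): 28·t ≡ 9 − 26 = -17 (mod 11).
    Reduce coefficients mod 11: 6·t ≡ 5 (mod 11).
    The inverse of 6 mod 11 is 2 (since 6·2 = 12 = 1·11 + 1), so t ≡ 2·5 = 10 ≡ 10 (mod 11).
    Then x = 26 + 28·10 = 306, valid modulo lcm(28, 11) = 308: x ≡ 306 (mod 308).
  Combine with x ≡ 2 (mod 17); new modulus lcm = 5236.
    Write x = 306 + 308·t and substitute into x ≡ 2 (mod 17): 308·t ≡ 2 − 306 = -304 (mod 17).
    Reduce coefficients mod 17: 2·t ≡ 2 (mod 17).
    The inverse of 2 mod 17 is 9 (since 2·9 = 18 = 1·17 + 1), so t ≡ 9·2 = 18 ≡ 1 (mod 17).
    Then x = 306 + 308·1 = 614, valid modulo lcm(308, 17) = 5236: x ≡ 614 (mod 5236).
Verify against each original: 614 mod 7 = 5, 614 mod 4 = 2, 614 mod 11 = 9, 614 mod 17 = 2.

x ≡ 614 (mod 5236).


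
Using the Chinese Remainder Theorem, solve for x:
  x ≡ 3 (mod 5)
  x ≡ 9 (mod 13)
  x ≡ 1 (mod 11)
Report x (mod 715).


Moduli 5, 13, 11 are pairwise coprime; by CRT there is a unique solution modulo M = 5 · 13 · 11 = 715.
Solve pairwise, accumulating the modulus:
  Start with x ≡ 3 (mod 5).
  Combine with x ≡ 9 (mod 13): since gcd(5, 13) = 1, we get a unique residue mod 65.
    Write x = 3 + 5·t and substitute into x ≡ 9 (mod 13): 5·t ≡ 9 − 3 = 6 (mod 13).
    The inverse of 5 mod 13 is 8 (since 5·8 = 40 = 3·13 + 1), so t ≡ 8·6 = 48 ≡ 9 (mod 13).
    Then x = 3 + 5·9 = 48, valid modulo lcm(5, 13) = 65: x ≡ 48 (mod 65).
  Combine with x ≡ 1 (mod 11): since gcd(65, 11) = 1, we get a unique residue mod 715.
    Write x = 48 + 65·t and substitute into x ≡ 1 (mod 11): 65·t ≡ 1 − 48 = -47 (mod 11).
    Reduce coefficients mod 11: 10·t ≡ 8 (mod 11).
    The inverse of 10 mod 11 is 10 (since 10·10 = 100 = 9·11 + 1), so t ≡ 10·8 = 80 ≡ 3 (mod 11).
    Then x = 48 + 65·3 = 243, valid modulo lcm(65, 11) = 715: x ≡ 243 (mod 715).
Verify: 243 mod 5 = 3 ✓, 243 mod 13 = 9 ✓, 243 mod 11 = 1 ✓.

x ≡ 243 (mod 715).


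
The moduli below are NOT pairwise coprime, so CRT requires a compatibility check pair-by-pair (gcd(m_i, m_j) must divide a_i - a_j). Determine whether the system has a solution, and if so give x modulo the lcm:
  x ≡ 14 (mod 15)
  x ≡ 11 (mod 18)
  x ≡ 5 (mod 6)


Moduli 15, 18, 6 are not pairwise coprime, so CRT works modulo lcm(m_i) when all pairwise compatibility conditions hold.
Pairwise compatibility: gcd(m_i, m_j) must divide a_i - a_j for every pair.
Merge one congruence at a time:
  Start: x ≡ 14 (mod 15).
  Combine with x ≡ 11 (mod 18): gcd(15, 18) = 3; 11 - 14 = -3, which IS divisible by 3, so compatible.
    Write x = 14 + 15·t and substitute into x ≡ 11 (mod 18): 15·t ≡ 11 − 14 = -3 (mod 18).
    Divide the congruence (and modulus) by g = 3: 5·t ≡ -1 (mod 6).
    Reduce coefficients mod 6: 5·t ≡ 5 (mod 6).
    The inverse of 5 mod 6 is 5 (since 5·5 = 25 = 4·6 + 1), so t ≡ 5·5 = 25 ≡ 1 (mod 6).
    Then x = 14 + 15·1 = 29, valid modulo lcm(15, 18) = 90: x ≡ 29 (mod 90).
  Combine with x ≡ 5 (mod 6): gcd(90, 6) = 6; 5 - 29 = -24, which IS divisible by 6, so compatible.
    Write x = 29 + 90·t and substitute into x ≡ 5 (mod 6): 90·t ≡ 5 − 29 = -24 (mod 6).
    Divide the congruence (and modulus) by g = 6: 15·t ≡ -4 (mod 1).
    Modulo 1 every t works; take t = 0.
    Then x = 29 + 90·0 = 29, valid modulo lcm(90, 6) = 90: x ≡ 29 (mod 90).
Verify: 29 mod 15 = 14, 29 mod 18 = 11, 29 mod 6 = 5.

x ≡ 29 (mod 90).


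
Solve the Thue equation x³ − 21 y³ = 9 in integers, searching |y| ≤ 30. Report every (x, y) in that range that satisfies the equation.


The equation is x³ - 21y³ = 9. For fixed y, x³ = 21·y³ + 9, so a solution requires the RHS to be a perfect cube.
Strategy: iterate y from -30 to 30, compute RHS = 21·y³ + 9, and check whether it is a (positive or negative) perfect cube.
Check small values of y:
  y = 0: RHS = 9 is not a perfect cube.
  y = 1: RHS = 30 is not a perfect cube.
  y = -1: RHS = -12 is not a perfect cube.
  y = 2: RHS = 177 is not a perfect cube.
  y = -2: RHS = -159 is not a perfect cube.
  y = 3: RHS = 576 is not a perfect cube.
  y = -3: RHS = -558 is not a perfect cube.
Continuing the search up to |y| = 30 finds no solutions either.
No (x, y) in the scanned range satisfies the equation.

No integer solutions with |y| ≤ 30.


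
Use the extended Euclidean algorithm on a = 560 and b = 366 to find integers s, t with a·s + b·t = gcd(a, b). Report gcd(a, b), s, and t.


Euclidean algorithm on (560, 366) — divide until remainder is 0:
  560 = 1 · 366 + 194
  366 = 1 · 194 + 172
  194 = 1 · 172 + 22
  172 = 7 · 22 + 18
  22 = 1 · 18 + 4
  18 = 4 · 4 + 2
  4 = 2 · 2 + 0
gcd(560, 366) = 2.
Track Bezout coefficients alongside the remainders: start with r₀ = 560 = a·1 + b·0 (s = 1, t = 0) and r₁ = 366 = a·0 + b·1 (s = 0, t = 1); each new remainder r_{k+1} = r_{k-1} − q_k·r_k inherits s_{k+1} = s_{k-1} − q_k·s_k, t_{k+1} = t_{k-1} − q_k·t_k, so r_k = a·s_k + b·t_k at every step:
  q = 1: r = 194, s = 1 − 1·0 = 1, t = 0 − 1·1 = -1  (check: 560·1 + 366·(-1) = 194)
  q = 1: r = 172, s = 0 − 1·1 = -1, t = 1 − 1·(-1) = 2  (check: 560·(-1) + 366·2 = 172)
  q = 1: r = 22, s = 1 − 1·(-1) = 2, t = -1 − 1·2 = -3  (check: 560·2 + 366·(-3) = 22)
  q = 7: r = 18, s = -1 − 7·2 = -15, t = 2 − 7·(-3) = 23  (check: 560·(-15) + 366·23 = 18)
  q = 1: r = 4, s = 2 − 1·(-15) = 17, t = -3 − 1·23 = -26  (check: 560·17 + 366·(-26) = 4)
  q = 4: r = 2, s = -15 − 4·17 = -83, t = 23 − 4·(-26) = 127  (check: 560·(-83) + 366·127 = 2)
The row with r = 2 (the gcd) gives the Bezout coefficients s = -83, t = 127.
Result: 560 · (-83) + 366 · (127) = 2.

gcd(560, 366) = 2; s = -83, t = 127 (check: 560·(-83) + 366·127 = 2).


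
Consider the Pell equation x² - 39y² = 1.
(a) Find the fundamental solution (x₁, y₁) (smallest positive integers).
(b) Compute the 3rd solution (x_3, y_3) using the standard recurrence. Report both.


Step 1: Find the fundamental solution (x₁, y₁) of x² - 39y² = 1.
  Expand √39 as a continued fraction. a₀ = ⌊√39⌋ = 6; iterate m_{k+1} = d_k·a_k − m_k, d_{k+1} = (39 − m_{k+1}²)/d_k, a_{k+1} = ⌊(a₀ + m_{k+1})/d_{k+1}⌋ (starting m₀ = 0, d₀ = 1), with convergents p_k = a_k·p_{k-1} + p_{k-2}, q_k = a_k·q_{k-1} + q_{k-2} (p₋₁ = 1, q₋₁ = 0):
  k = 0: a₀ = 6; p₀/q₀ = 6/1; p₀² − 39·q₀² = 36 − 39 = -3.
  k = 1: m = 6, d = 3, a = ⌊(6 + 6)/3⌋ = 4; p/q = (4·6 + 1)/(4·1 + 0) = 25/4; p² − 39·q² = 625 − 624 = 1.
  The first convergent with p² − 39·q² = 1 gives the fundamental solution (x₁, y₁) = (25, 4).
Step 2: Apply the recurrence (x_{n+1}, y_{n+1}) = (x₁x_n + 39y₁y_n, x₁y_n + y₁x_n) repeatedly.
  From (x_1, y_1) = (25, 4): x_2 = 25·25 + 39·4·4 = 1249; y_2 = 25·4 + 4·25 = 200.
  From (x_2, y_2) = (1249, 200): x_3 = 25·1249 + 39·4·200 = 62425; y_3 = 25·200 + 4·1249 = 9996.
Step 3: Verify x_3² - 39·y_3² = 3896880625 - 3896880624 = 1 (should be 1). ✓

(x_1, y_1) = (25, 4); (x_3, y_3) = (62425, 9996).


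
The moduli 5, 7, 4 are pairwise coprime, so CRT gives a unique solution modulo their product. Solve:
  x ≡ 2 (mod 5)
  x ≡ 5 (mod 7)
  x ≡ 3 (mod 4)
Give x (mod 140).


Moduli 5, 7, 4 are pairwise coprime; by CRT there is a unique solution modulo M = 5 · 7 · 4 = 140.
Solve pairwise, accumulating the modulus:
  Start with x ≡ 2 (mod 5).
  Combine with x ≡ 5 (mod 7): since gcd(5, 7) = 1, we get a unique residue mod 35.
    Write x = 2 + 5·t and substitute into x ≡ 5 (mod 7): 5·t ≡ 5 − 2 = 3 (mod 7).
    The inverse of 5 mod 7 is 3 (since 5·3 = 15 = 2·7 + 1), so t ≡ 3·3 = 9 ≡ 2 (mod 7).
    Then x = 2 + 5·2 = 12, valid modulo lcm(5, 7) = 35: x ≡ 12 (mod 35).
  Combine with x ≡ 3 (mod 4): since gcd(35, 4) = 1, we get a unique residue mod 140.
    Write x = 12 + 35·t and substitute into x ≡ 3 (mod 4): 35·t ≡ 3 − 12 = -9 (mod 4).
    Reduce coefficients mod 4: 3·t ≡ 3 (mod 4).
    The inverse of 3 mod 4 is 3 (since 3·3 = 9 = 2·4 + 1), so t ≡ 3·3 = 9 ≡ 1 (mod 4).
    Then x = 12 + 35·1 = 47, valid modulo lcm(35, 4) = 140: x ≡ 47 (mod 140).
Verify: 47 mod 5 = 2 ✓, 47 mod 7 = 5 ✓, 47 mod 4 = 3 ✓.

x ≡ 47 (mod 140).
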